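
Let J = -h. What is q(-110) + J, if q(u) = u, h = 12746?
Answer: -12856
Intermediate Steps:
J = -12746 (J = -1*12746 = -12746)
q(-110) + J = -110 - 12746 = -12856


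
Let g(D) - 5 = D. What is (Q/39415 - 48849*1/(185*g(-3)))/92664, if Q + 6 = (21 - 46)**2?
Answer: -385030861/270274015440 ≈ -0.0014246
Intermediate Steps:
g(D) = 5 + D
Q = 619 (Q = -6 + (21 - 46)**2 = -6 + (-25)**2 = -6 + 625 = 619)
(Q/39415 - 48849*1/(185*g(-3)))/92664 = (619/39415 - 48849*1/(185*(5 - 3)))/92664 = (619*(1/39415) - 48849/((2*5)*37))*(1/92664) = (619/39415 - 48849/(10*37))*(1/92664) = (619/39415 - 48849/370)*(1/92664) = -385030861/2916710*1/92664 = -385030861/270274015440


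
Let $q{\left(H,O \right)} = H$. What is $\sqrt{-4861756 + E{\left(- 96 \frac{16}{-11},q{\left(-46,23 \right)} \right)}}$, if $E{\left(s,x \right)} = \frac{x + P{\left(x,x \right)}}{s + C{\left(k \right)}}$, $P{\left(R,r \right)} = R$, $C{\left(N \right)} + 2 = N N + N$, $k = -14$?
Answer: $\frac{i \sqrt{3756392239983}}{879} \approx 2204.9 i$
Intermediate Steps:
$C{\left(N \right)} = -2 + N + N^{2}$ ($C{\left(N \right)} = -2 + \left(N N + N\right) = -2 + \left(N^{2} + N\right) = -2 + \left(N + N^{2}\right) = -2 + N + N^{2}$)
$E{\left(s,x \right)} = \frac{2 x}{180 + s}$ ($E{\left(s,x \right)} = \frac{x + x}{s - \left(16 - 196\right)} = \frac{2 x}{s - -180} = \frac{2 x}{s + 180} = \frac{2 x}{180 + s}$)
$\sqrt{-4861756 + E{\left(- 96 \frac{16}{-11},q{\left(-46,23 \right)} \right)}} = \sqrt{-4861756 + 2 \left(-46\right) \frac{1}{180 - 96 \frac{16}{-11}}} = \sqrt{-4861756 + 2 \left(-46\right) \frac{1}{180 - 96 \cdot 16 \left(- \frac{1}{11}\right)}} = \sqrt{-4861756 + 2 \left(-46\right) \frac{1}{180 - - \frac{1536}{11}}} = \sqrt{-4861756 + 2 \left(-46\right) \frac{1}{180 + \frac{1536}{11}}} = \sqrt{-4861756 + 2 \left(-46\right) \frac{1}{\frac{3516}{11}}} = \sqrt{-4861756 + 2 \left(-46\right) \frac{11}{3516}} = \sqrt{-4861756 - \frac{253}{879}} = \sqrt{- \frac{4273483777}{879}} = \frac{i \sqrt{3756392239983}}{879}$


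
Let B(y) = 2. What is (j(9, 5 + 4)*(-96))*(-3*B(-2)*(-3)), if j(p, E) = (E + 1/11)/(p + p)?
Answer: -9600/11 ≈ -872.73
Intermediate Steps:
j(p, E) = (1/11 + E)/(2*p) (j(p, E) = (E + 1/11)/((2*p)) = (1/11 + E)*(1/(2*p)) = (1/11 + E)/(2*p))
(j(9, 5 + 4)*(-96))*(-3*B(-2)*(-3)) = (((1/22)*(1 + 11*(5 + 4))/9)*(-96))*(-3*2*(-3)) = (((1/22)*(⅑)*(1 + 11*9))*(-96))*(-6*(-3)) = (((1/22)*(⅑)*(1 + 99))*(-96))*18 = (((1/22)*(⅑)*100)*(-96))*18 = ((50/99)*(-96))*18 = -1600/33*18 = -9600/11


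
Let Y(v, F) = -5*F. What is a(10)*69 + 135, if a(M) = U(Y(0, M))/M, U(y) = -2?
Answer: 606/5 ≈ 121.20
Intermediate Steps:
a(M) = -2/M
a(10)*69 + 135 = -2/10*69 + 135 = -2*⅒*69 + 135 = -⅕*69 + 135 = -69/5 + 135 = 606/5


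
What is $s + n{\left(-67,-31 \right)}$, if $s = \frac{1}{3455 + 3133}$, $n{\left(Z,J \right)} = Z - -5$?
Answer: $- \frac{408455}{6588} \approx -62.0$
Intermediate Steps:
$n{\left(Z,J \right)} = 5 + Z$ ($n{\left(Z,J \right)} = Z + 5 = 5 + Z$)
$s = \frac{1}{6588} \approx 0.00015179$
$s + n{\left(-67,-31 \right)} = \frac{1}{6588} + \left(5 - 67\right) = \frac{1}{6588} - 62 = - \frac{408455}{6588}$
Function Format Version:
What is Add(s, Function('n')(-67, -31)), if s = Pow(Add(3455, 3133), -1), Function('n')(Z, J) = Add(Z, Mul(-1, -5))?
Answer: Rational(-408455, 6588) ≈ -62.000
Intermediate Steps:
Function('n')(Z, J) = Add(5, Z) (Function('n')(Z, J) = Add(Z, 5) = Add(5, Z))
s = Rational(1, 6588) (s = Pow(6588, -1) = Rational(1, 6588) ≈ 0.00015179)
Add(s, Function('n')(-67, -31)) = Add(Rational(1, 6588), Add(5, -67)) = Add(Rational(1, 6588), -62) = Rational(-408455, 6588)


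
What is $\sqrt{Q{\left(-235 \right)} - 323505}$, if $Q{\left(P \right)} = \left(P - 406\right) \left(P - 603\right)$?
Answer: $\sqrt{213653} \approx 462.23$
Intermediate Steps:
$Q{\left(P \right)} = \left(-603 + P\right) \left(-406 + P\right)$ ($Q{\left(P \right)} = \left(-406 + P\right) \left(-603 + P\right) = \left(-603 + P\right) \left(-406 + P\right)$)
$\sqrt{Q{\left(-235 \right)} - 323505} = \sqrt{\left(244818 + \left(-235\right)^{2} - -237115\right) - 323505} = \sqrt{\left(244818 + 55225 + 237115\right) - 323505} = \sqrt{537158 - 323505} = \sqrt{213653}$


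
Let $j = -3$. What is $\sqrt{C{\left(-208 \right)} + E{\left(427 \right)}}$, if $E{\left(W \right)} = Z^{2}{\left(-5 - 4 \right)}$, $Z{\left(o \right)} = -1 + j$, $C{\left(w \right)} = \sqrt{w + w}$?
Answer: $2 \sqrt{4 + i \sqrt{26}} \approx 4.5784 + 2.2274 i$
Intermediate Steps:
$C{\left(w \right)} = \sqrt{2} \sqrt{w}$ ($C{\left(w \right)} = \sqrt{2 w} = \sqrt{2} \sqrt{w}$)
$Z{\left(o \right)} = -4$ ($Z{\left(o \right)} = -1 - 3 = -4$)
$E{\left(W \right)} = 16$ ($E{\left(W \right)} = \left(-4\right)^{2} = 16$)
$\sqrt{C{\left(-208 \right)} + E{\left(427 \right)}} = \sqrt{\sqrt{2} \sqrt{-208} + 16} = \sqrt{\sqrt{2} \cdot 4 i \sqrt{13} + 16} = \sqrt{4 i \sqrt{26} + 16} = \sqrt{16 + 4 i \sqrt{26}}$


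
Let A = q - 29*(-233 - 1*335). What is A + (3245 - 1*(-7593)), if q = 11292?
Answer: 38602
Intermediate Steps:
A = 27764 (A = 11292 - 29*(-233 - 1*335) = 11292 - 29*(-233 - 335) = 11292 - 29*(-568) = 11292 - 1*(-16472) = 11292 + 16472 = 27764)
A + (3245 - 1*(-7593)) = 27764 + (3245 - 1*(-7593)) = 27764 + (3245 + 7593) = 27764 + 10838 = 38602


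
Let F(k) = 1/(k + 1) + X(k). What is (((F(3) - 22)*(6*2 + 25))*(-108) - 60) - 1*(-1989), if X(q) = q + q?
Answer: 64866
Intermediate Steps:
X(q) = 2*q
F(k) = 1/(1 + k) + 2*k (F(k) = 1/(k + 1) + 2*k = 1/(1 + k) + 2*k)
(((F(3) - 22)*(6*2 + 25))*(-108) - 60) - 1*(-1989) = ((((1 + 2*3 + 2*3²)/(1 + 3) - 22)*(6*2 + 25))*(-108) - 60) - 1*(-1989) = ((((1 + 6 + 2*9)/4 - 22)*(12 + 25))*(-108) - 60) + 1989 = ((((1 + 6 + 18)/4 - 22)*37)*(-108) - 60) + 1989 = ((((¼)*25 - 22)*37)*(-108) - 60) + 1989 = (((25/4 - 22)*37)*(-108) - 60) + 1989 = (-63/4*37*(-108) - 60) + 1989 = (-2331/4*(-108) - 60) + 1989 = (62937 - 60) + 1989 = 62877 + 1989 = 64866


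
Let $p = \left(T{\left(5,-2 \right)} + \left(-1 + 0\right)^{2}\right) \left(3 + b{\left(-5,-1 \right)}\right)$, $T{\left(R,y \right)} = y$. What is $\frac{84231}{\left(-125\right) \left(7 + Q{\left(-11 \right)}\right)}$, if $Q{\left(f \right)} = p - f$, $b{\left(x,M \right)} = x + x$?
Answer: $- \frac{84231}{3125} \approx -26.954$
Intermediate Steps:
$b{\left(x,M \right)} = 2 x$
$p = 7$ ($p = \left(-2 + \left(-1 + 0\right)^{2}\right) \left(3 + 2 \left(-5\right)\right) = \left(-2 + \left(-1\right)^{2}\right) \left(3 - 10\right) = \left(-2 + 1\right) \left(-7\right) = \left(-1\right) \left(-7\right) = 7$)
$Q{\left(f \right)} = 7 - f$
$\frac{84231}{\left(-125\right) \left(7 + Q{\left(-11 \right)}\right)} = \frac{84231}{\left(-125\right) \left(7 + \left(7 - -11\right)\right)} = \frac{84231}{\left(-125\right) \left(7 + \left(7 + 11\right)\right)} = \frac{84231}{\left(-125\right) \left(7 + 18\right)} = \frac{84231}{\left(-125\right) 25} = \frac{84231}{-3125} = 84231 \left(- \frac{1}{3125}\right) = - \frac{84231}{3125}$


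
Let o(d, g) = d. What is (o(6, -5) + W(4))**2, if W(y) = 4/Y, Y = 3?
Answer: 484/9 ≈ 53.778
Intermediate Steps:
W(y) = 4/3
(o(6, -5) + W(4))**2 = (6 + 4/3)**2 = (22/3)**2 = 484/9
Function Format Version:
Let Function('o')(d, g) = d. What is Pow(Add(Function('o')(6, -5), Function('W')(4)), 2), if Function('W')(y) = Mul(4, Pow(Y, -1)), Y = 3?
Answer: Rational(484, 9) ≈ 53.778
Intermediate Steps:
Function('W')(y) = Rational(4, 3) (Function('W')(y) = Mul(4, Pow(3, -1)) = Mul(4, Rational(1, 3)) = Rational(4, 3))
Pow(Add(Function('o')(6, -5), Function('W')(4)), 2) = Pow(Add(6, Rational(4, 3)), 2) = Pow(Rational(22, 3), 2) = Rational(484, 9)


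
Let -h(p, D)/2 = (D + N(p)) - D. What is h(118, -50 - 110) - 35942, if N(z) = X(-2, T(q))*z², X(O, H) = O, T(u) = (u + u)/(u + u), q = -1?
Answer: 19754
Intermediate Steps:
T(u) = 1 (T(u) = (2*u)/((2*u)) = (2*u)*(1/(2*u)) = 1)
N(z) = -2*z²
h(p, D) = 4*p² (h(p, D) = -2*((D - 2*p²) - D) = -(-4)*p² = 4*p²)
h(118, -50 - 110) - 35942 = 4*118² - 35942 = 4*13924 - 35942 = 55696 - 35942 = 19754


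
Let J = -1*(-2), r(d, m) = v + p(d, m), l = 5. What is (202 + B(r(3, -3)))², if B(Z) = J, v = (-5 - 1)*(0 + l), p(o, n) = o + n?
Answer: 41616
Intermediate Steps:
p(o, n) = n + o
v = -30 (v = (-5 - 1)*(0 + 5) = -6*5 = -30)
r(d, m) = -30 + d + m (r(d, m) = -30 + (m + d) = -30 + (d + m) = -30 + d + m)
J = 2
B(Z) = 2
(202 + B(r(3, -3)))² = (202 + 2)² = 204² = 41616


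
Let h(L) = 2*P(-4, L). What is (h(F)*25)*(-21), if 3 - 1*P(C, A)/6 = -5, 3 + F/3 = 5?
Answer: -50400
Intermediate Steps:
F = 6 (F = -9 + 3*5 = -9 + 15 = 6)
P(C, A) = 48 (P(C, A) = 18 - 6*(-5) = 18 + 30 = 48)
h(L) = 96 (h(L) = 2*48 = 96)
(h(F)*25)*(-21) = (96*25)*(-21) = 2400*(-21) = -50400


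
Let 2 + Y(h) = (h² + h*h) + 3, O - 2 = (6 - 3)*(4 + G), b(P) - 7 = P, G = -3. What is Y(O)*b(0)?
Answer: 357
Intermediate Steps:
b(P) = 7 + P
O = 5 (O = 2 + (6 - 3)*(4 - 3) = 2 + 3*1 = 2 + 3 = 5)
Y(h) = 1 + 2*h² (Y(h) = -2 + ((h² + h*h) + 3) = -2 + ((h² + h²) + 3) = -2 + (2*h² + 3) = -2 + (3 + 2*h²) = 1 + 2*h²)
Y(O)*b(0) = (1 + 2*5²)*(7 + 0) = (1 + 2*25)*7 = (1 + 50)*7 = 51*7 = 357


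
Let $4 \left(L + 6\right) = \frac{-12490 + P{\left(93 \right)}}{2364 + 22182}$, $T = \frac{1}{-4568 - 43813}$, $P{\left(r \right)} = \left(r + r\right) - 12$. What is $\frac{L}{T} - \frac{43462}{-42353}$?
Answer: $\frac{102696854781089}{346532246} \approx 2.9636 \cdot 10^{5}$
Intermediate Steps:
$P{\left(r \right)} = -12 + 2 r$ ($P{\left(r \right)} = 2 r - 12 = -12 + 2 r$)
$T = - \frac{1}{48381}$ ($T = \frac{1}{-48381} = - \frac{1}{48381} \approx -2.0669 \cdot 10^{-5}$)
$L = - \frac{150355}{24546}$ ($L = -6 + \frac{\left(-12490 + \left(-12 + 2 \cdot 93\right)\right) \frac{1}{2364 + 22182}}{4} = -6 + \frac{\left(-12490 + \left(-12 + 186\right)\right) \frac{1}{24546}}{4} = -6 + \frac{\left(-12490 + 174\right) \frac{1}{24546}}{4} = -6 + \frac{\left(-12316\right) \frac{1}{24546}}{4} = -6 + \frac{1}{4} \left(- \frac{6158}{12273}\right) = -6 - \frac{3079}{24546} = - \frac{150355}{24546} \approx -6.1254$)
$\frac{L}{T} - \frac{43462}{-42353} = - \frac{150355}{24546 \left(- \frac{1}{48381}\right)} - \frac{43462}{-42353} = \left(- \frac{150355}{24546}\right) \left(-48381\right) - - \frac{43462}{42353} = \frac{2424775085}{8182} + \frac{43462}{42353} = \frac{102696854781089}{346532246}$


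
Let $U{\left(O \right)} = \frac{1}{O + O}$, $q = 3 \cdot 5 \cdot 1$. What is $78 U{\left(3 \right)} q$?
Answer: $195$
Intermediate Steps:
$q = 15$ ($q = 15 \cdot 1 = 15$)
$U{\left(O \right)} = \frac{1}{2 O}$
$78 U{\left(3 \right)} q = 78 \frac{1}{2 \cdot 3} \cdot 15 = 78 \cdot \frac{1}{2} \cdot \frac{1}{3} \cdot 15 = 78 \cdot \frac{1}{6} \cdot 15 = 13 \cdot 15 = 195$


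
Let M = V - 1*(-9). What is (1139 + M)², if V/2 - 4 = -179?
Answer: 636804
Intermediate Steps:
V = -350 (V = 8 + 2*(-179) = 8 - 358 = -350)
M = -341 (M = -350 - 1*(-9) = -350 + 9 = -341)
(1139 + M)² = (1139 - 341)² = 798² = 636804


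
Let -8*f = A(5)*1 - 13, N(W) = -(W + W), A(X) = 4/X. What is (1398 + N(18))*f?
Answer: 41541/20 ≈ 2077.1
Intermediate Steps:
N(W) = -2*W
f = 61/40 (f = -((4/5)*1 - 13)/8 = -((4*(⅕))*1 - 13)/8 = -((⅘)*1 - 13)/8 = -(⅘ - 13)/8 = -⅛*(-61/5) = 61/40 ≈ 1.5250)
(1398 + N(18))*f = (1398 - 2*18)*(61/40) = (1398 - 36)*(61/40) = 1362*(61/40) = 41541/20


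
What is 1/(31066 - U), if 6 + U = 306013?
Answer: -1/274941 ≈ -3.6371e-6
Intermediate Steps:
U = 306007 (U = -6 + 306013 = 306007)
1/(31066 - U) = 1/(31066 - 1*306007) = 1/(31066 - 306007) = 1/(-274941) = -1/274941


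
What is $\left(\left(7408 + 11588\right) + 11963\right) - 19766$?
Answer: $11193$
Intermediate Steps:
$\left(\left(7408 + 11588\right) + 11963\right) - 19766 = \left(18996 + 11963\right) - 19766 = 30959 - 19766 = 11193$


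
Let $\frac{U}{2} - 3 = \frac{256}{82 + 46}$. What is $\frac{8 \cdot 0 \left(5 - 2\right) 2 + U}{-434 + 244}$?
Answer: $- \frac{1}{19} \approx -0.052632$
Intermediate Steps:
$U = 10$ ($U = 6 + 2 \frac{256}{82 + 46} = 6 + 2 \cdot \frac{256}{128} = 6 + 2 \cdot 256 \cdot \frac{1}{128} = 6 + 2 \cdot 2 = 6 + 4 = 10$)
$\frac{8 \cdot 0 \left(5 - 2\right) 2 + U}{-434 + 244} = \frac{8 \cdot 0 \left(5 - 2\right) 2 + 10}{-434 + 244} = \frac{0 \cdot 3 \cdot 2 + 10}{-190} = \left(0 \cdot 6 + 10\right) \left(- \frac{1}{190}\right) = \left(0 + 10\right) \left(- \frac{1}{190}\right) = 10 \left(- \frac{1}{190}\right) = - \frac{1}{19}$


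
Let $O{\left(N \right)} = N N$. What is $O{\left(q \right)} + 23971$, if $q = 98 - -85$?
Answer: $57460$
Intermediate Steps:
$q = 183$ ($q = 98 + 85 = 183$)
$O{\left(N \right)} = N^{2}$
$O{\left(q \right)} + 23971 = 183^{2} + 23971 = 33489 + 23971 = 57460$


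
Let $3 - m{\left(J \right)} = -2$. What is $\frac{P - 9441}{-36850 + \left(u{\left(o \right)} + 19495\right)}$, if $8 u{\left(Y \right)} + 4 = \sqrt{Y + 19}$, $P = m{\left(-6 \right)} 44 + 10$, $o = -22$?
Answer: $\frac{10231136672}{19277656339} + \frac{73688 i \sqrt{3}}{19277656339} \approx 0.53073 + 6.6207 \cdot 10^{-6} i$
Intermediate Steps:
$m{\left(J \right)} = 5$ ($m{\left(J \right)} = 3 - -2 = 3 + 2 = 5$)
$P = 230$ ($P = 5 \cdot 44 + 10 = 220 + 10 = 230$)
$u{\left(Y \right)} = - \frac{1}{2} + \frac{\sqrt{19 + Y}}{8}$ ($u{\left(Y \right)} = - \frac{1}{2} + \frac{\sqrt{Y + 19}}{8} = - \frac{1}{2} + \frac{\sqrt{19 + Y}}{8}$)
$\frac{P - 9441}{-36850 + \left(u{\left(o \right)} + 19495\right)} = \frac{230 - 9441}{-36850 + \left(\left(- \frac{1}{2} + \frac{\sqrt{19 - 22}}{8}\right) + 19495\right)} = - \frac{9211}{-36850 + \left(\left(- \frac{1}{2} + \frac{\sqrt{-3}}{8}\right) + 19495\right)} = - \frac{9211}{-36850 + \left(\left(- \frac{1}{2} + \frac{i \sqrt{3}}{8}\right) + 19495\right)} = - \frac{9211}{-36850 + \left(\frac{38989}{2} + \frac{i \sqrt{3}}{8}\right)} = - \frac{9211}{- \frac{34711}{2} + \frac{i \sqrt{3}}{8}}$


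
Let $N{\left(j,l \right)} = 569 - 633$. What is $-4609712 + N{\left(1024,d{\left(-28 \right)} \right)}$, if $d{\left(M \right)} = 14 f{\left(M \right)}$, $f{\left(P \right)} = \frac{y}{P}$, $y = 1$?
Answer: $-4609776$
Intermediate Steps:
$f{\left(P \right)} = \frac{1}{P}$ ($f{\left(P \right)} = 1 \frac{1}{P} = \frac{1}{P}$)
$d{\left(M \right)} = \frac{14}{M}$
$N{\left(j,l \right)} = -64$ ($N{\left(j,l \right)} = 569 - 633 = -64$)
$-4609712 + N{\left(1024,d{\left(-28 \right)} \right)} = -4609712 - 64 = -4609776$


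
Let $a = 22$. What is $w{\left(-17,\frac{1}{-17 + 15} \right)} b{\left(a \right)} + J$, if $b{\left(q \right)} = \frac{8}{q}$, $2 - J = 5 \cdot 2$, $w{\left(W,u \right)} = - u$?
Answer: $- \frac{86}{11} \approx -7.8182$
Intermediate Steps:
$J = -8$ ($J = 2 - 5 \cdot 2 = 2 - 10 = -8$)
$w{\left(-17,\frac{1}{-17 + 15} \right)} b{\left(a \right)} + J = - \frac{1}{-17 + 15} \cdot \frac{8}{22} - 8 = - \frac{1}{-2} \cdot 8 \cdot \frac{1}{22} - 8 = \left(-1\right) \left(- \frac{1}{2}\right) \frac{4}{11} - 8 = \frac{1}{2} \cdot \frac{4}{11} - 8 = \frac{2}{11} - 8 = - \frac{86}{11}$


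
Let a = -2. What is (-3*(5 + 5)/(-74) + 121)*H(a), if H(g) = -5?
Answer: -22460/37 ≈ -607.03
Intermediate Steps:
(-3*(5 + 5)/(-74) + 121)*H(a) = (-3*(5 + 5)/(-74) + 121)*(-5) = (-3*10*(-1/74) + 121)*(-5) = (-30*(-1/74) + 121)*(-5) = (15/37 + 121)*(-5) = (4492/37)*(-5) = -22460/37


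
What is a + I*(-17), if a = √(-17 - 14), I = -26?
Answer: 442 + I*√31 ≈ 442.0 + 5.5678*I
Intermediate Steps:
a = I*√31 (a = √(-31) = I*√31 ≈ 5.5678*I)
a + I*(-17) = I*√31 - 26*(-17) = I*√31 + 442 = 442 + I*√31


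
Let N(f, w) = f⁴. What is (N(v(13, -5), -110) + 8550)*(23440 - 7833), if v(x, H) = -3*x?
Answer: 36239313537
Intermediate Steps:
(N(v(13, -5), -110) + 8550)*(23440 - 7833) = ((-3*13)⁴ + 8550)*(23440 - 7833) = ((-39)⁴ + 8550)*15607 = (2313441 + 8550)*15607 = 2321991*15607 = 36239313537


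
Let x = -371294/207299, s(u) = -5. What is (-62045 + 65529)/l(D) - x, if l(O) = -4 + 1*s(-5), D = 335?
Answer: -718888070/1865691 ≈ -385.32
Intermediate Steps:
l(O) = -9 (l(O) = -4 + 1*(-5) = -4 - 5 = -9)
x = -371294/207299 (x = -371294*1/207299 = -371294/207299 ≈ -1.7911)
(-62045 + 65529)/l(D) - x = (-62045 + 65529)/(-9) - 1*(-371294/207299) = 3484*(-⅑) + 371294/207299 = -3484/9 + 371294/207299 = -718888070/1865691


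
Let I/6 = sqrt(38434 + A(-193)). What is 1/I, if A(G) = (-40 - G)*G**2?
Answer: sqrt(5737531)/34425186 ≈ 6.9580e-5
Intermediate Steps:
A(G) = G**2*(-40 - G)
I = 6*sqrt(5737531) (I = 6*sqrt(38434 + (-193)**2*(-40 - 1*(-193))) = 6*sqrt(38434 + 37249*(-40 + 193)) = 6*sqrt(38434 + 37249*153) = 6*sqrt(38434 + 5699097) = 6*sqrt(5737531) ≈ 14372.)
1/I = 1/(6*sqrt(5737531)) = sqrt(5737531)/34425186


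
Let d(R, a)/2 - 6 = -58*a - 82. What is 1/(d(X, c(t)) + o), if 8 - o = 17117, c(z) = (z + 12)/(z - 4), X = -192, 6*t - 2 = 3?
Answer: -19/319027 ≈ -5.9556e-5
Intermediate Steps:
t = ⅚ (t = ⅓ + (⅙)*3 = ⅓ + ½ = ⅚ ≈ 0.83333)
c(z) = (12 + z)/(-4 + z)
o = -17109 (o = 8 - 1*17117 = 8 - 17117 = -17109)
d(R, a) = -152 - 116*a (d(R, a) = 12 + 2*(-58*a - 82) = 12 + 2*(-82 - 58*a) = 12 + (-164 - 116*a) = -152 - 116*a)
1/(d(X, c(t)) + o) = 1/((-152 - 116*(12 + ⅚)/(-4 + ⅚)) - 17109) = 1/((-152 - 116*77/((-19/6)*6)) - 17109) = 1/((-152 - (-696)*77/(19*6)) - 17109) = 1/((-152 - 116*(-77/19)) - 17109) = 1/((-152 + 8932/19) - 17109) = 1/(6044/19 - 17109) = 1/(-319027/19) = -19/319027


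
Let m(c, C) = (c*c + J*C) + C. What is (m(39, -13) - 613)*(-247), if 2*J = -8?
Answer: -233909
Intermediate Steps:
J = -4 (J = (½)*(-8) = -4)
m(c, C) = c² - 3*C (m(c, C) = (c*c - 4*C) + C = (c² - 4*C) + C = c² - 3*C)
(m(39, -13) - 613)*(-247) = ((39² - 3*(-13)) - 613)*(-247) = ((1521 + 39) - 613)*(-247) = (1560 - 613)*(-247) = 947*(-247) = -233909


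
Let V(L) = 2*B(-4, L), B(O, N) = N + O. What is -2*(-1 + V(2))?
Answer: 10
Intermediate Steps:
V(L) = -8 + 2*L (V(L) = 2*(L - 4) = 2*(-4 + L) = -8 + 2*L)
-2*(-1 + V(2)) = -2*(-1 + (-8 + 2*2)) = -2*(-1 + (-8 + 4)) = -2*(-1 - 4) = -2*(-5) = 10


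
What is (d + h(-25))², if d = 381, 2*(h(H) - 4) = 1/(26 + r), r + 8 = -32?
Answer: 116186841/784 ≈ 1.4820e+5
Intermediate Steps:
r = -40 (r = -8 - 32 = -40)
h(H) = 111/28 (h(H) = 4 + 1/(2*(26 - 40)) = 4 + (½)/(-14) = 4 + (½)*(-1/14) = 4 - 1/28 = 111/28)
(d + h(-25))² = (381 + 111/28)² = (10779/28)² = 116186841/784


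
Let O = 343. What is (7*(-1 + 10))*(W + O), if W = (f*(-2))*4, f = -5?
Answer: 24129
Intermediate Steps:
W = 40 (W = -5*(-2)*4 = 10*4 = 40)
(7*(-1 + 10))*(W + O) = (7*(-1 + 10))*(40 + 343) = (7*9)*383 = 63*383 = 24129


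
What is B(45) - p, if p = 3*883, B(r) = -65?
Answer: -2714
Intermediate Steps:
p = 2649
B(45) - p = -65 - 1*2649 = -65 - 2649 = -2714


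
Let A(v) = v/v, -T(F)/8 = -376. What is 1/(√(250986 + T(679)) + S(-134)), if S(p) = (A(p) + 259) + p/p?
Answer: -261/185873 + √253994/185873 ≈ 0.0013072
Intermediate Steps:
T(F) = 3008 (T(F) = -8*(-376) = 3008)
A(v) = 1
S(p) = 261 (S(p) = (1 + 259) + p/p = 260 + 1 = 261)
1/(√(250986 + T(679)) + S(-134)) = 1/(√(250986 + 3008) + 261) = 1/(√253994 + 261) = 1/(261 + √253994)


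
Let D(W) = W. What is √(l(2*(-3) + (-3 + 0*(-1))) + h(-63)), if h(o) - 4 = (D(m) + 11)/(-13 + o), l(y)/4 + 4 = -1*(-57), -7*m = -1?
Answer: √15272922/266 ≈ 14.692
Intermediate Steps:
m = ⅐ (m = -⅐*(-1) = ⅐ ≈ 0.14286)
l(y) = 212 (l(y) = -16 + 4*(-1*(-57)) = -16 + 4*57 = -16 + 228 = 212)
h(o) = 4 + 78/(7*(-13 + o)) (h(o) = 4 + (⅐ + 11)/(-13 + o) = 4 + 78/(7*(-13 + o)))
√(l(2*(-3) + (-3 + 0*(-1))) + h(-63)) = √(212 + 2*(-143 + 14*(-63))/(7*(-13 - 63))) = √(212 + (2/7)*(-143 - 882)/(-76)) = √(212 + (2/7)*(-1/76)*(-1025)) = √(212 + 1025/266) = √(57417/266) = √15272922/266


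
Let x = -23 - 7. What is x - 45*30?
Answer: -1380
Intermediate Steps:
x = -30
x - 45*30 = -30 - 45*30 = -30 - 1350 = -1380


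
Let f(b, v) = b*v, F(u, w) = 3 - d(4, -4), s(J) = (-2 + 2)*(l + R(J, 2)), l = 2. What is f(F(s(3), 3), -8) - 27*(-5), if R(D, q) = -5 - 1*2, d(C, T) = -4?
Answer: 79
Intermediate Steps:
R(D, q) = -7 (R(D, q) = -5 - 2 = -7)
s(J) = 0 (s(J) = (-2 + 2)*(2 - 7) = 0*(-5) = 0)
F(u, w) = 7 (F(u, w) = 3 - 1*(-4) = 3 + 4 = 7)
f(F(s(3), 3), -8) - 27*(-5) = 7*(-8) - 27*(-5) = -56 - 1*(-135) = -56 + 135 = 79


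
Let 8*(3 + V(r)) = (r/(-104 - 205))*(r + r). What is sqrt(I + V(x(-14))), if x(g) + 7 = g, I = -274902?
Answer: I*sqrt(11665883721)/206 ≈ 524.31*I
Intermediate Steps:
x(g) = -7 + g
V(r) = -3 - r**2/1236 (V(r) = -3 + ((r/(-104 - 205))*(r + r))/8 = -3 + ((r/(-309))*(2*r))/8 = -3 + ((r*(-1/309))*(2*r))/8 = -3 + ((-r/309)*(2*r))/8 = -3 + (-2*r**2/309)/8 = -3 - r**2/1236)
sqrt(I + V(x(-14))) = sqrt(-274902 + (-3 - (-7 - 14)**2/1236)) = sqrt(-274902 + (-3 - 1/1236*(-21)**2)) = sqrt(-274902 + (-3 - 1/1236*441)) = sqrt(-274902 + (-3 - 147/412)) = sqrt(-274902 - 1383/412) = sqrt(-113261007/412) = I*sqrt(11665883721)/206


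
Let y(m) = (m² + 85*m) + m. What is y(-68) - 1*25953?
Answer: -27177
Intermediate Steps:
y(m) = m² + 86*m
y(-68) - 1*25953 = -68*(86 - 68) - 1*25953 = -68*18 - 25953 = -1224 - 25953 = -27177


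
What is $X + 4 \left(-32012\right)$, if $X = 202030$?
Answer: $73982$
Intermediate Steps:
$X + 4 \left(-32012\right) = 202030 + 4 \left(-32012\right) = 202030 - 128048 = 73982$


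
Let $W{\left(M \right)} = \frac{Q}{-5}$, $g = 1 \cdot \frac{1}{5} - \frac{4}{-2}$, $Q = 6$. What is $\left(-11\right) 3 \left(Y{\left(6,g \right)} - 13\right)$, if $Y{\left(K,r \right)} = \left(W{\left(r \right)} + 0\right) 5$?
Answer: $627$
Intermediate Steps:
$g = \frac{11}{5}$ ($g = 1 \cdot \frac{1}{5} - -2 = \frac{1}{5} + 2 = \frac{11}{5} \approx 2.2$)
$W{\left(M \right)} = - \frac{6}{5}$ ($W{\left(M \right)} = \frac{6}{-5} = 6 \left(- \frac{1}{5}\right) = - \frac{6}{5}$)
$Y{\left(K,r \right)} = -6$ ($Y{\left(K,r \right)} = \left(- \frac{6}{5} + 0\right) 5 = \left(- \frac{6}{5}\right) 5 = -6$)
$\left(-11\right) 3 \left(Y{\left(6,g \right)} - 13\right) = \left(-11\right) 3 \left(-6 - 13\right) = \left(-33\right) \left(-19\right) = 627$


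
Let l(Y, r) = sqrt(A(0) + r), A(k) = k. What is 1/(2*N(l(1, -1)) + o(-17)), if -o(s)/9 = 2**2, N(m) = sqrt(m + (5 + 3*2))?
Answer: -2817/97970 - 313*sqrt(11 + I)/195940 - 9*I/97970 - I*sqrt(11 + I)/195940 ≈ -0.034056 - 0.00034938*I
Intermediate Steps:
l(Y, r) = sqrt(r) (l(Y, r) = sqrt(0 + r) = sqrt(r))
N(m) = sqrt(11 + m) (N(m) = sqrt(m + (5 + 6)) = sqrt(m + 11) = sqrt(11 + m))
o(s) = -36 (o(s) = -9*2**2 = -9*4 = -36)
1/(2*N(l(1, -1)) + o(-17)) = 1/(2*sqrt(11 + sqrt(-1)) - 36) = 1/(2*sqrt(11 + I) - 36) = 1/(-36 + 2*sqrt(11 + I))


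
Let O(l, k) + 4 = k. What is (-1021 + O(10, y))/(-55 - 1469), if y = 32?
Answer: 331/508 ≈ 0.65158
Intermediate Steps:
O(l, k) = -4 + k
(-1021 + O(10, y))/(-55 - 1469) = (-1021 + (-4 + 32))/(-55 - 1469) = (-1021 + 28)/(-1524) = -1/1524*(-993) = 331/508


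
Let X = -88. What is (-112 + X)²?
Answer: 40000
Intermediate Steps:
(-112 + X)² = (-112 - 88)² = (-200)² = 40000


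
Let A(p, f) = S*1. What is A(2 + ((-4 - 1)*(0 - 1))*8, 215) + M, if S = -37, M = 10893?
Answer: 10856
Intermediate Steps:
A(p, f) = -37 (A(p, f) = -37*1 = -37)
A(2 + ((-4 - 1)*(0 - 1))*8, 215) + M = -37 + 10893 = 10856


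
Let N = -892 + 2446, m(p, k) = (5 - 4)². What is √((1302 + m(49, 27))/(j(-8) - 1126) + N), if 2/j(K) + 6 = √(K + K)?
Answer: √(422205449903168515 + 42970711870*I)/16489145 ≈ 39.406 + 2.0053e-6*I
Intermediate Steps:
m(p, k) = 1 (m(p, k) = 1² = 1)
N = 1554
j(K) = 2/(-6 + √2*√K) (j(K) = 2/(-6 + √(K + K)) = 2/(-6 + √(2*K)) = 2/(-6 + √2*√K))
√((1302 + m(49, 27))/(j(-8) - 1126) + N) = √((1302 + 1)/(2/(-6 + √2*√(-8)) - 1126) + 1554) = √(1303/(2/(-6 + √2*(2*I*√2)) - 1126) + 1554) = √(1303/(2/(-6 + 4*I) - 1126) + 1554) = √(1303/(2*((-6 - 4*I)/52) - 1126) + 1554) = √(1303/((-6 - 4*I)/26 - 1126) + 1554) = √(1303/(-1126 + (-6 - 4*I)/26) + 1554) = √(1554 + 1303/(-1126 + (-6 - 4*I)/26))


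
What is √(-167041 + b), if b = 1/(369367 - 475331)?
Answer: 5*I*√18755980356791/52982 ≈ 408.71*I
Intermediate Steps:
b = -1/105964 (b = 1/(-105964) = -1/105964 ≈ -9.4372e-6)
√(-167041 + b) = √(-167041 - 1/105964) = √(-17700332525/105964) = 5*I*√18755980356791/52982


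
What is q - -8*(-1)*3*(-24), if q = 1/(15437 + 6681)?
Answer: 12739969/22118 ≈ 576.00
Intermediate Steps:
q = 1/22118 ≈ 4.5212e-5
q - -8*(-1)*3*(-24) = 1/22118 - -8*(-1)*3*(-24) = 1/22118 - 8*3*(-24) = 1/22118 - 24*(-24) = 1/22118 - 1*(-576) = 1/22118 + 576 = 12739969/22118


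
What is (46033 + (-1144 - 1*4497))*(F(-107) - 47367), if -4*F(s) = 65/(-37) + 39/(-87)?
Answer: -2052891066204/1073 ≈ -1.9132e+9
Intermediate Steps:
F(s) = 1183/2146 (F(s) = -(65/(-37) + 39/(-87))/4 = -(65*(-1/37) + 39*(-1/87))/4 = -(-65/37 - 13/29)/4 = -1/4*(-2366/1073) = 1183/2146)
(46033 + (-1144 - 1*4497))*(F(-107) - 47367) = (46033 + (-1144 - 1*4497))*(1183/2146 - 47367) = (46033 + (-1144 - 4497))*(-101648399/2146) = (46033 - 5641)*(-101648399/2146) = 40392*(-101648399/2146) = -2052891066204/1073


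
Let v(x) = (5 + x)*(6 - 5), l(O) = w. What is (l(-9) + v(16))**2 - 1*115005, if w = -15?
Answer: -114969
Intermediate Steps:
l(O) = -15
v(x) = 5 + x (v(x) = (5 + x)*1 = 5 + x)
(l(-9) + v(16))**2 - 1*115005 = (-15 + (5 + 16))**2 - 1*115005 = (-15 + 21)**2 - 115005 = 6**2 - 115005 = 36 - 115005 = -114969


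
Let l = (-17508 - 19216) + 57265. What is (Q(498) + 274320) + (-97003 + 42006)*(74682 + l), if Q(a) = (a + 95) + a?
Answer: -5236703920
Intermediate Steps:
Q(a) = 95 + 2*a (Q(a) = (95 + a) + a = 95 + 2*a)
l = 20541 (l = -36724 + 57265 = 20541)
(Q(498) + 274320) + (-97003 + 42006)*(74682 + l) = ((95 + 2*498) + 274320) + (-97003 + 42006)*(74682 + 20541) = ((95 + 996) + 274320) - 54997*95223 = (1091 + 274320) - 5236979331 = 275411 - 5236979331 = -5236703920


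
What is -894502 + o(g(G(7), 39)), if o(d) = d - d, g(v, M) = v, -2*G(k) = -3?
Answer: -894502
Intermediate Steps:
G(k) = 3/2 (G(k) = -1/2*(-3) = 3/2)
o(d) = 0
-894502 + o(g(G(7), 39)) = -894502 + 0 = -894502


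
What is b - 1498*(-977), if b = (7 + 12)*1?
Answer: 1463565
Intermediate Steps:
b = 19 (b = 19*1 = 19)
b - 1498*(-977) = 19 - 1498*(-977) = 19 + 1463546 = 1463565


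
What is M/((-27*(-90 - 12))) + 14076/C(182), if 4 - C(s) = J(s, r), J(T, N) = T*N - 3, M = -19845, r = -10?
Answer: 3441/6902 ≈ 0.49855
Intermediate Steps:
J(T, N) = -3 + N*T (J(T, N) = N*T - 3 = -3 + N*T)
C(s) = 7 + 10*s (C(s) = 4 - (-3 - 10*s) = 4 + (3 + 10*s) = 7 + 10*s)
M/((-27*(-90 - 12))) + 14076/C(182) = -19845*(-1/(27*(-90 - 12))) + 14076/(7 + 10*182) = -19845/((-27*(-102))) + 14076/(7 + 1820) = -19845/2754 + 14076/1827 = -19845*1/2754 + 14076*(1/1827) = -245/34 + 1564/203 = 3441/6902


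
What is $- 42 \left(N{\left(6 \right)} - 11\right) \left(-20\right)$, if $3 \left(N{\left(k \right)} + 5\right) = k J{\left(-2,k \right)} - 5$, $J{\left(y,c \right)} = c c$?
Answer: $45640$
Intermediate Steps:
$J{\left(y,c \right)} = c^{2}$
$N{\left(k \right)} = - \frac{20}{3} + \frac{k^{3}}{3}$ ($N{\left(k \right)} = -5 + \frac{k k^{2} - 5}{3} = -5 + \frac{k^{3} - 5}{3} = -5 + \frac{-5 + k^{3}}{3} = -5 + \left(- \frac{5}{3} + \frac{k^{3}}{3}\right) = - \frac{20}{3} + \frac{k^{3}}{3}$)
$- 42 \left(N{\left(6 \right)} - 11\right) \left(-20\right) = - 42 \left(\left(- \frac{20}{3} + \frac{6^{3}}{3}\right) - 11\right) \left(-20\right) = - 42 \left(\left(- \frac{20}{3} + \frac{1}{3} \cdot 216\right) - 11\right) \left(-20\right) = - 42 \left(\left(- \frac{20}{3} + 72\right) - 11\right) \left(-20\right) = - 42 \left(\frac{196}{3} - 11\right) \left(-20\right) = \left(-42\right) \frac{163}{3} \left(-20\right) = \left(-2282\right) \left(-20\right) = 45640$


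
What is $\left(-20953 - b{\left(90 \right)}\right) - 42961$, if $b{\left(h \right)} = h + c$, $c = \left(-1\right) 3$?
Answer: $-64001$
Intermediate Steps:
$c = -3$
$b{\left(h \right)} = -3 + h$ ($b{\left(h \right)} = h - 3 = -3 + h$)
$\left(-20953 - b{\left(90 \right)}\right) - 42961 = \left(-20953 - \left(-3 + 90\right)\right) - 42961 = \left(-20953 - 87\right) - 42961 = -21040 - 42961 = -64001$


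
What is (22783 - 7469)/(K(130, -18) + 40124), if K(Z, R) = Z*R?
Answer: 7657/18892 ≈ 0.40530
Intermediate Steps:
K(Z, R) = R*Z
(22783 - 7469)/(K(130, -18) + 40124) = (22783 - 7469)/(-18*130 + 40124) = 15314/(-2340 + 40124) = 15314/37784 = 15314*(1/37784) = 7657/18892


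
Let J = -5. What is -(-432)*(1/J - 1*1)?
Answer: -2592/5 ≈ -518.40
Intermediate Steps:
-(-432)*(1/J - 1*1) = -(-432)*(1/(-5) - 1*1) = -(-432)*(-⅕ - 1) = -(-432)*(-6)/5 = -144*18/5 = -2592/5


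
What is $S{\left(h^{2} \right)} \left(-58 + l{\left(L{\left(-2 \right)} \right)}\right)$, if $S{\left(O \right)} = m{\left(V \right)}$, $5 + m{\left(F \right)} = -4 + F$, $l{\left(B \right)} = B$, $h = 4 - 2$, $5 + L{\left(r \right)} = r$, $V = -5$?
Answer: $910$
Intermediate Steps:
$L{\left(r \right)} = -5 + r$
$h = 2$ ($h = 4 - 2 = 2$)
$m{\left(F \right)} = -9 + F$ ($m{\left(F \right)} = -5 + \left(-4 + F\right) = -9 + F$)
$S{\left(O \right)} = -14$ ($S{\left(O \right)} = -9 - 5 = -14$)
$S{\left(h^{2} \right)} \left(-58 + l{\left(L{\left(-2 \right)} \right)}\right) = - 14 \left(-58 - 7\right) = \left(-14\right) \left(-65\right) = 910$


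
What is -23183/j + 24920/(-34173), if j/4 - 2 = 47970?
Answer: -5574081619/6557388624 ≈ -0.85005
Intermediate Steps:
j = 191888 (j = 8 + 4*47970 = 8 + 191880 = 191888)
-23183/j + 24920/(-34173) = -23183/191888 + 24920/(-34173) = -23183*1/191888 + 24920*(-1/34173) = -23183/191888 - 24920/34173 = -5574081619/6557388624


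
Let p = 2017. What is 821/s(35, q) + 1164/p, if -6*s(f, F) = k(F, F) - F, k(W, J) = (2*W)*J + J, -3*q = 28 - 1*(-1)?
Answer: -43731915/1696297 ≈ -25.781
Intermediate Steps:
q = -29/3 (q = -(28 - 1*(-1))/3 = -(28 + 1)/3 = -⅓*29 = -29/3 ≈ -9.6667)
k(W, J) = J + 2*J*W (k(W, J) = 2*J*W + J = J + 2*J*W)
s(f, F) = F/6 - F*(1 + 2*F)/6 (s(f, F) = -(F*(1 + 2*F) - F)/6 = -(-F + F*(1 + 2*F))/6 = F/6 - F*(1 + 2*F)/6)
821/s(35, q) + 1164/p = 821/((-(-29/3)²/3)) + 1164/2017 = 821/((-⅓*841/9)) + 1164*(1/2017) = 821/(-841/27) + 1164/2017 = 821*(-27/841) + 1164/2017 = -22167/841 + 1164/2017 = -43731915/1696297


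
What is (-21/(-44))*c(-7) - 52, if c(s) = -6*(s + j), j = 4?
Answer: -955/22 ≈ -43.409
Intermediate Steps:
c(s) = -24 - 6*s (c(s) = -6*(s + 4) = -6*(4 + s) = -24 - 6*s)
(-21/(-44))*c(-7) - 52 = (-21/(-44))*(-24 - 6*(-7)) - 52 = (-21*(-1/44))*(-24 + 42) - 52 = (21/44)*18 - 52 = 189/22 - 52 = -955/22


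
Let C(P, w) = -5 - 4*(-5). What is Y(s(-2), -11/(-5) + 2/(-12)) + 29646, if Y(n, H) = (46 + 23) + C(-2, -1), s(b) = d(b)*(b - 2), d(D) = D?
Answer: 29730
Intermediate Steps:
C(P, w) = 15 (C(P, w) = -5 + 20 = 15)
s(b) = b*(-2 + b) (s(b) = b*(b - 2) = b*(-2 + b))
Y(n, H) = 84 (Y(n, H) = (46 + 23) + 15 = 69 + 15 = 84)
Y(s(-2), -11/(-5) + 2/(-12)) + 29646 = 84 + 29646 = 29730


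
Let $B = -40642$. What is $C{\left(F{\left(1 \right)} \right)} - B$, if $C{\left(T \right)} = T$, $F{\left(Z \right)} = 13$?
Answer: $40655$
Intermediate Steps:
$C{\left(F{\left(1 \right)} \right)} - B = 13 - -40642 = 13 + 40642 = 40655$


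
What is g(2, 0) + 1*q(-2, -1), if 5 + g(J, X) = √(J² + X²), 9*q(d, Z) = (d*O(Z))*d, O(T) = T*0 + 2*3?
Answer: -⅓ ≈ -0.33333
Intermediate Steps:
O(T) = 6 (O(T) = 0 + 6 = 6)
q(d, Z) = 2*d²/3 (q(d, Z) = ((d*6)*d)/9 = ((6*d)*d)/9 = (6*d²)/9 = 2*d²/3)
g(J, X) = -5 + √(J² + X²)
g(2, 0) + 1*q(-2, -1) = (-5 + √(2² + 0²)) + 1*((⅔)*(-2)²) = (-5 + √(4 + 0)) + 1*((⅔)*4) = (-5 + √4) + 1*(8/3) = (-5 + 2) + 8/3 = -3 + 8/3 = -⅓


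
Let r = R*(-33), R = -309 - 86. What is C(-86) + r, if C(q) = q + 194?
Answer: 13143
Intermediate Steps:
R = -395
C(q) = 194 + q
r = 13035 (r = -395*(-33) = 13035)
C(-86) + r = (194 - 86) + 13035 = 108 + 13035 = 13143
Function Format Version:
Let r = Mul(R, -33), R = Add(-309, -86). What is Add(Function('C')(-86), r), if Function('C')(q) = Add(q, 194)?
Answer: 13143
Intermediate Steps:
R = -395
Function('C')(q) = Add(194, q)
r = 13035 (r = Mul(-395, -33) = 13035)
Add(Function('C')(-86), r) = Add(Add(194, -86), 13035) = Add(108, 13035) = 13143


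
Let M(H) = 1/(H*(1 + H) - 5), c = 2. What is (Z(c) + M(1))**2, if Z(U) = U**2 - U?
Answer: 25/9 ≈ 2.7778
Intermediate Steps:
M(H) = 1/(-5 + H*(1 + H))
(Z(c) + M(1))**2 = (2*(-1 + 2) + 1/(-5 + 1 + 1**2))**2 = (2*1 + 1/(-5 + 1 + 1))**2 = (2 + 1/(-3))**2 = (2 - 1/3)**2 = (5/3)**2 = 25/9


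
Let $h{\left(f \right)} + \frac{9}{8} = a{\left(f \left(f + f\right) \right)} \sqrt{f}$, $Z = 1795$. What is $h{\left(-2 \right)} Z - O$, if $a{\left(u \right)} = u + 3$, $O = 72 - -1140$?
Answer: $- \frac{25851}{8} + 19745 i \sqrt{2} \approx -3231.4 + 27924.0 i$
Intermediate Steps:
$O = 1212$ ($O = 72 + 1140 = 1212$)
$a{\left(u \right)} = 3 + u$
$h{\left(f \right)} = - \frac{9}{8} + \sqrt{f} \left(3 + 2 f^{2}\right)$ ($h{\left(f \right)} = - \frac{9}{8} + \left(3 + f \left(f + f\right)\right) \sqrt{f} = - \frac{9}{8} + \left(3 + f 2 f\right) \sqrt{f} = - \frac{9}{8} + \left(3 + 2 f^{2}\right) \sqrt{f} = - \frac{9}{8} + \sqrt{f} \left(3 + 2 f^{2}\right)$)
$h{\left(-2 \right)} Z - O = \left(- \frac{9}{8} + \sqrt{-2} \left(3 + 2 \left(-2\right)^{2}\right)\right) 1795 - 1212 = \left(- \frac{9}{8} + i \sqrt{2} \left(3 + 2 \cdot 4\right)\right) 1795 - 1212 = \left(- \frac{9}{8} + i \sqrt{2} \left(3 + 8\right)\right) 1795 - 1212 = \left(- \frac{9}{8} + i \sqrt{2} \cdot 11\right) 1795 - 1212 = \left(- \frac{9}{8} + 11 i \sqrt{2}\right) 1795 - 1212 = \left(- \frac{16155}{8} + 19745 i \sqrt{2}\right) - 1212 = - \frac{25851}{8} + 19745 i \sqrt{2}$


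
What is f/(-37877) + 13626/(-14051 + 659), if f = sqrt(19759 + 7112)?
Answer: -757/744 - 13*sqrt(159)/37877 ≈ -1.0218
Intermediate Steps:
f = 13*sqrt(159) (f = sqrt(26871) = 13*sqrt(159) ≈ 163.92)
f/(-37877) + 13626/(-14051 + 659) = (13*sqrt(159))/(-37877) + 13626/(-14051 + 659) = (13*sqrt(159))*(-1/37877) + 13626/(-13392) = -13*sqrt(159)/37877 + 13626*(-1/13392) = -13*sqrt(159)/37877 - 757/744 = -757/744 - 13*sqrt(159)/37877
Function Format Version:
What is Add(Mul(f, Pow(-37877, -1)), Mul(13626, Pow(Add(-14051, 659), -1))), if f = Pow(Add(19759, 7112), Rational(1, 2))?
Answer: Add(Rational(-757, 744), Mul(Rational(-13, 37877), Pow(159, Rational(1, 2)))) ≈ -1.0218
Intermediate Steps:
f = Mul(13, Pow(159, Rational(1, 2))) (f = Pow(26871, Rational(1, 2)) = Mul(13, Pow(159, Rational(1, 2))) ≈ 163.92)
Add(Mul(f, Pow(-37877, -1)), Mul(13626, Pow(Add(-14051, 659), -1))) = Add(Mul(Mul(13, Pow(159, Rational(1, 2))), Pow(-37877, -1)), Mul(13626, Pow(Add(-14051, 659), -1))) = Add(Mul(Mul(13, Pow(159, Rational(1, 2))), Rational(-1, 37877)), Mul(13626, Pow(-13392, -1))) = Add(Mul(Rational(-13, 37877), Pow(159, Rational(1, 2))), Mul(13626, Rational(-1, 13392))) = Add(Mul(Rational(-13, 37877), Pow(159, Rational(1, 2))), Rational(-757, 744)) = Add(Rational(-757, 744), Mul(Rational(-13, 37877), Pow(159, Rational(1, 2))))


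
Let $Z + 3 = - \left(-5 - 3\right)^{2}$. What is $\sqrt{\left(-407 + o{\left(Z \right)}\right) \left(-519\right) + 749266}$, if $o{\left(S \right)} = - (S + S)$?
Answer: $\sqrt{890953} \approx 943.9$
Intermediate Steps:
$Z = -67$ ($Z = -3 - \left(-5 - 3\right)^{2} = -3 - \left(-8\right)^{2} = -3 - 64 = -67$)
$o{\left(S \right)} = - 2 S$
$\sqrt{\left(-407 + o{\left(Z \right)}\right) \left(-519\right) + 749266} = \sqrt{\left(-407 - -134\right) \left(-519\right) + 749266} = \sqrt{\left(-407 + 134\right) \left(-519\right) + 749266} = \sqrt{\left(-273\right) \left(-519\right) + 749266} = \sqrt{141687 + 749266} = \sqrt{890953}$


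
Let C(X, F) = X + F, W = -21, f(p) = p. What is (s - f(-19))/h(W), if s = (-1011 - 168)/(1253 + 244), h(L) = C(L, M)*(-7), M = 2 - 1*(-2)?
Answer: 9088/59381 ≈ 0.15305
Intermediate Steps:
M = 4 (M = 2 + 2 = 4)
C(X, F) = F + X
h(L) = -28 - 7*L (h(L) = (4 + L)*(-7) = -28 - 7*L)
s = -393/499 (s = -1179/1497 = -1179*1/1497 = -393/499 ≈ -0.78757)
(s - f(-19))/h(W) = (-393/499 - 1*(-19))/(-28 - 7*(-21)) = (-393/499 + 19)/(-28 + 147) = (9088/499)/119 = (9088/499)*(1/119) = 9088/59381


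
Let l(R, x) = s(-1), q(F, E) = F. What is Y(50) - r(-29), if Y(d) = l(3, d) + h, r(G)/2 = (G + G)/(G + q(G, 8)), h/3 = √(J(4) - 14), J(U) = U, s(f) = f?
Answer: -3 + 3*I*√10 ≈ -3.0 + 9.4868*I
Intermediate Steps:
l(R, x) = -1
h = 3*I*√10 (h = 3*√(4 - 14) = 3*√(-10) = 3*(I*√10) = 3*I*√10 ≈ 9.4868*I)
r(G) = 2 (r(G) = 2*((G + G)/(G + G)) = 2*((2*G)/((2*G))) = 2*((2*G)*(1/(2*G))) = 2*1 = 2)
Y(d) = -1 + 3*I*√10
Y(50) - r(-29) = (-1 + 3*I*√10) - 1*2 = (-1 + 3*I*√10) - 2 = -3 + 3*I*√10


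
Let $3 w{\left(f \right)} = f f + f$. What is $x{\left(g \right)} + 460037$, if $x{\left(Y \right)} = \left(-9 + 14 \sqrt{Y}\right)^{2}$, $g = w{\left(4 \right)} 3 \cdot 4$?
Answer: $475798 - 1008 \sqrt{5} \approx 4.7354 \cdot 10^{5}$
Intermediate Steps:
$w{\left(f \right)} = \frac{f}{3} + \frac{f^{2}}{3}$ ($w{\left(f \right)} = \frac{f f + f}{3} = \frac{f^{2} + f}{3} = \frac{f + f^{2}}{3} = \frac{f}{3} + \frac{f^{2}}{3}$)
$g = 80$ ($g = \frac{1}{3} \cdot 4 \left(1 + 4\right) 3 \cdot 4 = \frac{1}{3} \cdot 4 \cdot 5 \cdot 3 \cdot 4 = \frac{20}{3} \cdot 3 \cdot 4 = 20 \cdot 4 = 80$)
$x{\left(g \right)} + 460037 = \left(-9 + 14 \sqrt{80}\right)^{2} + 460037 = \left(-9 + 14 \cdot 4 \sqrt{5}\right)^{2} + 460037 = \left(-9 + 56 \sqrt{5}\right)^{2} + 460037 = 460037 + \left(-9 + 56 \sqrt{5}\right)^{2}$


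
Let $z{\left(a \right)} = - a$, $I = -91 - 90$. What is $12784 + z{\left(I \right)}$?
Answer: $12965$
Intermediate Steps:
$I = -181$
$12784 + z{\left(I \right)} = 12784 - -181 = 12784 + 181 = 12965$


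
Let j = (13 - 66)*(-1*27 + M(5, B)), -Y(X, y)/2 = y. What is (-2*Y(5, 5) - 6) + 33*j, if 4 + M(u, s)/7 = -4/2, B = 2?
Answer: 120695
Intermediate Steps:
Y(X, y) = -2*y
M(u, s) = -42 (M(u, s) = -28 + 7*(-4/2) = -28 + 7*(-4*½) = -28 + 7*(-2) = -28 - 14 = -42)
j = 3657 (j = (13 - 66)*(-1*27 - 42) = -53*(-27 - 42) = -53*(-69) = 3657)
(-2*Y(5, 5) - 6) + 33*j = (-(-4)*5 - 6) + 33*3657 = (-2*(-10) - 6) + 120681 = (20 - 6) + 120681 = 14 + 120681 = 120695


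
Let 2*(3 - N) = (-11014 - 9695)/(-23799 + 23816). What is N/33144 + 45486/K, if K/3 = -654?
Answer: -948465931/40943888 ≈ -23.165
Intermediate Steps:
N = 20811/34 (N = 3 - (-11014 - 9695)/(2*(-23799 + 23816)) = 3 - (-20709)/(2*17) = 3 - ½*(-20709/17) = 3 + 20709/34 = 20811/34 ≈ 612.09)
K = -1962 (K = 3*(-654) = -1962)
N/33144 + 45486/K = (20811/34)/33144 + 45486/(-1962) = (20811/34)*(1/33144) + 45486*(-1/1962) = 6937/375632 - 2527/109 = -948465931/40943888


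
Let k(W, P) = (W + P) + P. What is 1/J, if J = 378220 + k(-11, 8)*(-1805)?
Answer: 1/369195 ≈ 2.7086e-6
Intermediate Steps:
k(W, P) = W + 2*P (k(W, P) = (P + W) + P = W + 2*P)
J = 369195 (J = 378220 + (-11 + 2*8)*(-1805) = 378220 + (-11 + 16)*(-1805) = 378220 + 5*(-1805) = 378220 - 9025 = 369195)
1/J = 1/369195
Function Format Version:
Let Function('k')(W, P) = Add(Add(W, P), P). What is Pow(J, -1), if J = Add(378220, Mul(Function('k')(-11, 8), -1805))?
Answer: Rational(1, 369195) ≈ 2.7086e-6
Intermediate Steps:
Function('k')(W, P) = Add(W, Mul(2, P)) (Function('k')(W, P) = Add(Add(P, W), P) = Add(W, Mul(2, P)))
J = 369195 (J = Add(378220, Mul(Add(-11, Mul(2, 8)), -1805)) = Add(378220, Mul(Add(-11, 16), -1805)) = Add(378220, Mul(5, -1805)) = Add(378220, -9025) = 369195)
Pow(J, -1) = Pow(369195, -1) = Rational(1, 369195)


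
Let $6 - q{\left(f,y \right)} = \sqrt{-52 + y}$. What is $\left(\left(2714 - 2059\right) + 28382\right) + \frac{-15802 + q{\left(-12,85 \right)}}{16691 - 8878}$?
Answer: $\frac{226850285}{7813} - \frac{\sqrt{33}}{7813} \approx 29035.0$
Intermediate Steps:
$q{\left(f,y \right)} = 6 - \sqrt{-52 + y}$
$\left(\left(2714 - 2059\right) + 28382\right) + \frac{-15802 + q{\left(-12,85 \right)}}{16691 - 8878} = \left(\left(2714 - 2059\right) + 28382\right) + \frac{-15802 + \left(6 - \sqrt{-52 + 85}\right)}{16691 - 8878} = \left(\left(2714 - 2059\right) + 28382\right) + \frac{-15802 + \left(6 - \sqrt{33}\right)}{7813} = \left(655 + 28382\right) + \left(-15796 - \sqrt{33}\right) \frac{1}{7813} = 29037 - \left(\frac{15796}{7813} + \frac{\sqrt{33}}{7813}\right) = \frac{226850285}{7813} - \frac{\sqrt{33}}{7813}$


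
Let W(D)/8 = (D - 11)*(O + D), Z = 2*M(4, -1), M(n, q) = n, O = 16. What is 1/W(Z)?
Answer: -1/576 ≈ -0.0017361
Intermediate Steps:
Z = 8 (Z = 2*4 = 8)
W(D) = 8*(-11 + D)*(16 + D) (W(D) = 8*((D - 11)*(16 + D)) = 8*((-11 + D)*(16 + D)) = 8*(-11 + D)*(16 + D))
1/W(Z) = 1/(-1408 + 8*8**2 + 40*8) = 1/(-1408 + 8*64 + 320) = 1/(-1408 + 512 + 320) = 1/(-576) = -1/576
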